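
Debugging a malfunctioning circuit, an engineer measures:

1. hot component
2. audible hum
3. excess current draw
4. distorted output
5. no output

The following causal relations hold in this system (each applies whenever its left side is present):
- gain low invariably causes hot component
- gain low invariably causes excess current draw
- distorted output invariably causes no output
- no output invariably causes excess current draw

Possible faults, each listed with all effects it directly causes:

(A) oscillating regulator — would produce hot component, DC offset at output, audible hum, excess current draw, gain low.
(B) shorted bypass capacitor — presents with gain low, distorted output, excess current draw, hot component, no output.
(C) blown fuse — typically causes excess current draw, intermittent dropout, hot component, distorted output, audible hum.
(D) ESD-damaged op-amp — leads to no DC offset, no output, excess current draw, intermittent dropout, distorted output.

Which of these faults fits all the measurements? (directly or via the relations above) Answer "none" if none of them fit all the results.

C

Per-candidate check:
(A) oscillating regulator — hot component +; audible hum +; excess current draw +; distorted output -; no output -
(B) shorted bypass capacitor — hot component +; audible hum -; excess current draw +; distorted output +; no output +
(C) blown fuse — hot component +; audible hum +; excess current draw +; distorted output +; no output + (through distorted output → no output)
(D) ESD-damaged op-amp — hot component -; audible hum -; excess current draw +; distorted output +; no output +
(C) is the only candidate with no mismatches.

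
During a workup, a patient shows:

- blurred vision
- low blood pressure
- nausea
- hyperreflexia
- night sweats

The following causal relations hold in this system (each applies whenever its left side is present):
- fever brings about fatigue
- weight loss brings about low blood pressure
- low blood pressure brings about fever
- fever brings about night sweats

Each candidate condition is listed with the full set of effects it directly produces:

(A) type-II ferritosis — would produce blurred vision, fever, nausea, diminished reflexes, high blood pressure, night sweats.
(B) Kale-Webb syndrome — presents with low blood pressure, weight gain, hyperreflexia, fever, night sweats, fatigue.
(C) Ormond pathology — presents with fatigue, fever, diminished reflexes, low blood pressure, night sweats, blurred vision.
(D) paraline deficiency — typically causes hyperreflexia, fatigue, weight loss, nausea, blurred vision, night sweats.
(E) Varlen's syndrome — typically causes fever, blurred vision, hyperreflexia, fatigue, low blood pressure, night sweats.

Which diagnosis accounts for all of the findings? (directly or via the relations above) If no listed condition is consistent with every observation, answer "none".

D

Per-candidate check:
(A) type-II ferritosis — blurred vision yes; low blood pressure NO; nausea yes; hyperreflexia NO; night sweats yes
(B) Kale-Webb syndrome — blurred vision NO; low blood pressure yes; nausea NO; hyperreflexia yes; night sweats yes
(C) Ormond pathology — fails on nausea, hyperreflexia (predicts diminished reflexes, not hyperreflexia)
(D) paraline deficiency — blurred vision yes; low blood pressure yes (through weight loss → low blood pressure); nausea yes; hyperreflexia yes; night sweats yes
(E) Varlen's syndrome — does not account for nausea
(D) alone accounts for all the evidence.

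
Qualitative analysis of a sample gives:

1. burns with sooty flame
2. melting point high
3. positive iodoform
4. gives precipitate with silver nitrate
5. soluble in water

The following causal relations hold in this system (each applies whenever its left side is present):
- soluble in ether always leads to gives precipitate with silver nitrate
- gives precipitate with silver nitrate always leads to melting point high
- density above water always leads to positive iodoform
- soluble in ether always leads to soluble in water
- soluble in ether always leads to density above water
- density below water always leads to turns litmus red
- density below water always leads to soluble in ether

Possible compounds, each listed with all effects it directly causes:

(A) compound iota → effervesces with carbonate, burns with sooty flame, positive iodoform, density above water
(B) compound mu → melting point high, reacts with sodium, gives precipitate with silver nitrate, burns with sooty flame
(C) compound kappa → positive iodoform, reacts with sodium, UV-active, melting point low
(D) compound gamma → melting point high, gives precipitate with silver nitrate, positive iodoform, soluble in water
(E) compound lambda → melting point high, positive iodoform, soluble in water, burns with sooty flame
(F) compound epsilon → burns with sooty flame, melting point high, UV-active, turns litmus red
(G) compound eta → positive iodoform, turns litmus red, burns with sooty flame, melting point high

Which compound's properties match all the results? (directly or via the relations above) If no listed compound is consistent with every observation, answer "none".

Per-candidate check:
(A) compound iota — does not account for melting point high, gives precipitate with silver nitrate, soluble in water
(B) compound mu — burns with sooty flame yes; melting point high yes; positive iodoform NO; gives precipitate with silver nitrate yes; soluble in water NO
(C) compound kappa — fails on burns with sooty flame, melting point high, gives precipitate with silver nitrate, soluble in water (predicts melting point low, not melting point high)
(D) compound gamma — does not account for burns with sooty flame
(E) compound lambda — burns with sooty flame yes; melting point high yes; positive iodoform yes; gives precipitate with silver nitrate NO; soluble in water yes
(F) compound epsilon — does not account for positive iodoform, gives precipitate with silver nitrate, soluble in water
(G) compound eta — does not account for gives precipitate with silver nitrate, soluble in water
Every candidate fails on at least one observation.

none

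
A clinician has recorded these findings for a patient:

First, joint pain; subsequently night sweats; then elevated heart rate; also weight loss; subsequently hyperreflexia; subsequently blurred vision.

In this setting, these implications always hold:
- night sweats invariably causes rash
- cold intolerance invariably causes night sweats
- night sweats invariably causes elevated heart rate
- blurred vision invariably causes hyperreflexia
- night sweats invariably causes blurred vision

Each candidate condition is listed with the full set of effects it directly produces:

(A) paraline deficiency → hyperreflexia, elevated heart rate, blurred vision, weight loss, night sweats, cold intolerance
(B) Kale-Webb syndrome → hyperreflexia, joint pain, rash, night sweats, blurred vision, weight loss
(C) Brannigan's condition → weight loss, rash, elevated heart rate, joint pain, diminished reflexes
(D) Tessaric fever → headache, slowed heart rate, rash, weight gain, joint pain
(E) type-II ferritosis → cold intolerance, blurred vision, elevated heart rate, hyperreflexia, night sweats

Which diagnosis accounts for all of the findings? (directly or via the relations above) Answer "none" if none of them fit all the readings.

B

For each candidate, compare predicted effects to what was observed:
(A) paraline deficiency — does not account for joint pain
(B) Kale-Webb syndrome — accounts for every observation (elevated heart rate by night sweats → elevated heart rate)
(C) Brannigan's condition — joint pain match; night sweats miss; elevated heart rate match; weight loss match; hyperreflexia miss; blurred vision miss
(D) Tessaric fever — joint pain match; night sweats miss; elevated heart rate miss; weight loss miss; hyperreflexia miss; blurred vision miss
(E) type-II ferritosis — joint pain miss; night sweats match; elevated heart rate match; weight loss miss; hyperreflexia match; blurred vision match
(B) alone accounts for all the evidence.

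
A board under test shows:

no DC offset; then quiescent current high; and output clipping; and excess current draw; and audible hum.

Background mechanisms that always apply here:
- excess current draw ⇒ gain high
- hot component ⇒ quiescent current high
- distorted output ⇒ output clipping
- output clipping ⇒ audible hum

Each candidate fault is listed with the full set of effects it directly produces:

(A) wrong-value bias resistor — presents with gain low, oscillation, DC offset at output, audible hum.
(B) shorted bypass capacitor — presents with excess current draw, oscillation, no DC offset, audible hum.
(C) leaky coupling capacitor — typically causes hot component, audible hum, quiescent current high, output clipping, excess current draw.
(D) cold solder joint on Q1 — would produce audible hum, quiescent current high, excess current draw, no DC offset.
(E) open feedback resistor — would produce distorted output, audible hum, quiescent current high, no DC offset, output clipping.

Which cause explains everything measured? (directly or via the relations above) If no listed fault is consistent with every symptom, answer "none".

none

For each candidate, compare predicted effects to what was observed:
(A) wrong-value bias resistor — fails on no DC offset, quiescent current high, output clipping, excess current draw (predicts DC offset at output, not no DC offset)
(B) shorted bypass capacitor — no DC offset +; quiescent current high -; output clipping -; excess current draw +; audible hum +
(C) leaky coupling capacitor — does not account for no DC offset
(D) cold solder joint on Q1 — no DC offset +; quiescent current high +; output clipping -; excess current draw +; audible hum +
(E) open feedback resistor — no DC offset +; quiescent current high +; output clipping +; excess current draw -; audible hum +
None of the listed candidates fits everything.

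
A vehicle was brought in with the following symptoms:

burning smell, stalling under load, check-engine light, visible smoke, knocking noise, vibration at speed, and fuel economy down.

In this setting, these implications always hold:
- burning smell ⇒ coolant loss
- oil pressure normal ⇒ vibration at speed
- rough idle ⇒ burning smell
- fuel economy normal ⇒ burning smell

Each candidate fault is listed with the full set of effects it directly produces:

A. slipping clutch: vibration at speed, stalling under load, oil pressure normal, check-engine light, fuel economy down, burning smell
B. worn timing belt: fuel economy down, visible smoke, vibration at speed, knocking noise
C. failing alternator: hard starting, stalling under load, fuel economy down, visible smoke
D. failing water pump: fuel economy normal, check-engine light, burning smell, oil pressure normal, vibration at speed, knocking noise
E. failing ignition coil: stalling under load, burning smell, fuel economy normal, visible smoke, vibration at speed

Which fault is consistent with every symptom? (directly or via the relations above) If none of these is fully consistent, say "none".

Checking each candidate against the observations:
(A) slipping clutch — burning smell match; stalling under load match; check-engine light match; visible smoke miss; knocking noise miss; vibration at speed match; fuel economy down match
(B) worn timing belt — does not account for burning smell, stalling under load, check-engine light
(C) failing alternator — burning smell miss; stalling under load match; check-engine light miss; visible smoke match; knocking noise miss; vibration at speed miss; fuel economy down match
(D) failing water pump — fails on stalling under load, visible smoke, fuel economy down (predicts fuel economy normal, not fuel economy down)
(E) failing ignition coil — burning smell match; stalling under load match; check-engine light miss; visible smoke match; knocking noise miss; vibration at speed match; fuel economy down miss
No candidate is consistent with all observations.

none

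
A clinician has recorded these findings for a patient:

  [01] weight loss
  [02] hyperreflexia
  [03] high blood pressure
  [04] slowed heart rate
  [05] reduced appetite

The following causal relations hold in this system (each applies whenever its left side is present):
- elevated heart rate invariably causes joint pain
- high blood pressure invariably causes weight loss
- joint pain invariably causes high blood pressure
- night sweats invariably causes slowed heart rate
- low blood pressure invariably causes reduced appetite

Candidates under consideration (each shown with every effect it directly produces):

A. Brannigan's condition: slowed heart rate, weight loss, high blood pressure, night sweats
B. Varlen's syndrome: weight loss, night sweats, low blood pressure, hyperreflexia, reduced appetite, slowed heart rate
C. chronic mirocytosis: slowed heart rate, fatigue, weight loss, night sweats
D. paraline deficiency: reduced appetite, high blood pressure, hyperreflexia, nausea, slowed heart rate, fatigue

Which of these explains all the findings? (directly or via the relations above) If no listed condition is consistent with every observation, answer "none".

Checking each candidate against the observations:
(A) Brannigan's condition — weight loss match; hyperreflexia miss; high blood pressure match; slowed heart rate match; reduced appetite miss
(B) Varlen's syndrome — fails on high blood pressure (predicts low blood pressure, not high blood pressure)
(C) chronic mirocytosis — weight loss match; hyperreflexia miss; high blood pressure miss; slowed heart rate match; reduced appetite miss
(D) paraline deficiency — accounts for every observation (weight loss through high blood pressure → weight loss)
(D) alone accounts for all the evidence.

D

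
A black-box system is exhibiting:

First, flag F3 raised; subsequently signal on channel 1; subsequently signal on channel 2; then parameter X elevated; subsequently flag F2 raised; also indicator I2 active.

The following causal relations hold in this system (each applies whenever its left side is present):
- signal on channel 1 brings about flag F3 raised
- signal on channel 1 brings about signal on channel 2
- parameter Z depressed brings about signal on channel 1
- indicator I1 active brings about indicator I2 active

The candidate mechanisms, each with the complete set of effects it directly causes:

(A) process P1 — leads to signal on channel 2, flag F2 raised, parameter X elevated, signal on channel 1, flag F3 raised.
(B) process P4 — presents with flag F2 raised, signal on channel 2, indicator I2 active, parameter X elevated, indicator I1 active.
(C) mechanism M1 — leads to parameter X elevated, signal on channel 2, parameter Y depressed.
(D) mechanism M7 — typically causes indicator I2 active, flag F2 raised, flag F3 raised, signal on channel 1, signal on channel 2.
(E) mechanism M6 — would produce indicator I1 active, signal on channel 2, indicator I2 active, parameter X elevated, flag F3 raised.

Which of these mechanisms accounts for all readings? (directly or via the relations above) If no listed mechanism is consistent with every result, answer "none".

none

Per-candidate check:
(A) process P1 — does not account for indicator I2 active
(B) process P4 — flag F3 raised -; signal on channel 1 -; signal on channel 2 +; parameter X elevated +; flag F2 raised +; indicator I2 active +
(C) mechanism M1 — does not account for flag F3 raised, signal on channel 1, flag F2 raised, indicator I2 active
(D) mechanism M7 — flag F3 raised +; signal on channel 1 +; signal on channel 2 +; parameter X elevated -; flag F2 raised +; indicator I2 active +
(E) mechanism M6 — flag F3 raised +; signal on channel 1 -; signal on channel 2 +; parameter X elevated +; flag F2 raised -; indicator I2 active +
None of the listed candidates fits everything.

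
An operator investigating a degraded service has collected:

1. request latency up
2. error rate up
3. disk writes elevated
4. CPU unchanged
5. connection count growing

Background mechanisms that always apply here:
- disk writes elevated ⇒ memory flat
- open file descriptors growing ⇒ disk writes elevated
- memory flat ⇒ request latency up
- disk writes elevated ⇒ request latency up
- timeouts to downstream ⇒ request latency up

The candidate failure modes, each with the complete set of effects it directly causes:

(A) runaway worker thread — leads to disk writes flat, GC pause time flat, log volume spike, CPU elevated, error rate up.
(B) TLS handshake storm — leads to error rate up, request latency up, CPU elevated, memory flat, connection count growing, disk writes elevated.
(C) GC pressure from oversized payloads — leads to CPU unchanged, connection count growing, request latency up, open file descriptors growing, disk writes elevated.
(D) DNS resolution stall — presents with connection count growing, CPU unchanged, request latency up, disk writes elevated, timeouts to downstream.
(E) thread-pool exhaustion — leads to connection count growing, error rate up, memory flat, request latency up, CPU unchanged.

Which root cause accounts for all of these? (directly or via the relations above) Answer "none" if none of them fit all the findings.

none

Per-candidate check:
(A) runaway worker thread — fails on request latency up, disk writes elevated, CPU unchanged, connection count growing (predicts disk writes flat, not disk writes elevated; predicts CPU elevated, not CPU unchanged)
(B) TLS handshake storm — request latency up +; error rate up +; disk writes elevated +; CPU unchanged -; connection count growing +
(C) GC pressure from oversized payloads — request latency up +; error rate up -; disk writes elevated +; CPU unchanged +; connection count growing +
(D) DNS resolution stall — does not account for error rate up
(E) thread-pool exhaustion — does not account for disk writes elevated
None of the listed candidates fits everything.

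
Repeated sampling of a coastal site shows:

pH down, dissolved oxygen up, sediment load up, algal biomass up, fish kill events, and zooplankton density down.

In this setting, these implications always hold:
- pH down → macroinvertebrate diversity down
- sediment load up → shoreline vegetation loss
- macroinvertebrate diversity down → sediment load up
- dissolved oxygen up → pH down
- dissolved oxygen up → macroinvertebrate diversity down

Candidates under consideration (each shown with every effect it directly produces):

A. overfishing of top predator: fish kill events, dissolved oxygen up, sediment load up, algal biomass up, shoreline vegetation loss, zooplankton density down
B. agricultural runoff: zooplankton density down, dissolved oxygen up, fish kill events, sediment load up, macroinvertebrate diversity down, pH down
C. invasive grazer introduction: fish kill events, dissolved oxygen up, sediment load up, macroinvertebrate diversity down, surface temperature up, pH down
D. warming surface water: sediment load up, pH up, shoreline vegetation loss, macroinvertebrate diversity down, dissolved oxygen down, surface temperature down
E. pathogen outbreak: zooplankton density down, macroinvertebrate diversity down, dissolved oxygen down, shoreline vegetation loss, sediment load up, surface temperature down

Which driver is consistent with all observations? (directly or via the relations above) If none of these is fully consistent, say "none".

A

Testing each hypothesis:
(A) overfishing of top predator — accounts for every observation (pH down by dissolved oxygen up → pH down)
(B) agricultural runoff — pH down yes; dissolved oxygen up yes; sediment load up yes; algal biomass up NO; fish kill events yes; zooplankton density down yes
(C) invasive grazer introduction — pH down yes; dissolved oxygen up yes; sediment load up yes; algal biomass up NO; fish kill events yes; zooplankton density down NO
(D) warming surface water — pH down NO; dissolved oxygen up NO; sediment load up yes; algal biomass up NO; fish kill events NO; zooplankton density down NO
(E) pathogen outbreak — fails on pH down, dissolved oxygen up, algal biomass up, fish kill events (predicts dissolved oxygen down, not dissolved oxygen up)
(A) alone accounts for all the evidence.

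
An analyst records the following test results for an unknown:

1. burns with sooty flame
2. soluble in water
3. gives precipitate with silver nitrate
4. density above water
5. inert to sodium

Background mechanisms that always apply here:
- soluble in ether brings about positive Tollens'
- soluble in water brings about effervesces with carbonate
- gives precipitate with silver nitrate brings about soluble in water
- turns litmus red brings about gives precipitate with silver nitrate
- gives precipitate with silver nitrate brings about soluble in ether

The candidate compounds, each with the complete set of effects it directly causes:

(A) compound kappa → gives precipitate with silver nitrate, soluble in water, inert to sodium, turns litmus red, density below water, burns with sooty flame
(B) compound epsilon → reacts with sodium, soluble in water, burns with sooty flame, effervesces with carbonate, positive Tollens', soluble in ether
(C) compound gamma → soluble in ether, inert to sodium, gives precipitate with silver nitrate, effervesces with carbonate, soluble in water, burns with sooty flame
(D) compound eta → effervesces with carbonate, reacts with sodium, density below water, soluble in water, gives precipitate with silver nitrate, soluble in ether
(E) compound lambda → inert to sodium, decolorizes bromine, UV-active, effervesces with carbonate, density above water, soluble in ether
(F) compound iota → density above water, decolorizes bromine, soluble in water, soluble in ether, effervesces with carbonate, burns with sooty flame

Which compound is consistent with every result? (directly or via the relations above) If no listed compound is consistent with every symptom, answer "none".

Testing each hypothesis:
(A) compound kappa — fails on density above water (predicts density below water, not density above water)
(B) compound epsilon — fails on gives precipitate with silver nitrate, density above water, inert to sodium (predicts reacts with sodium, not inert to sodium)
(C) compound gamma — burns with sooty flame ✓; soluble in water ✓; gives precipitate with silver nitrate ✓; density above water ✗; inert to sodium ✓
(D) compound eta — fails on burns with sooty flame, density above water, inert to sodium (predicts density below water, not density above water; predicts reacts with sodium, not inert to sodium)
(E) compound lambda — burns with sooty flame ✗; soluble in water ✗; gives precipitate with silver nitrate ✗; density above water ✓; inert to sodium ✓
(F) compound iota — burns with sooty flame ✓; soluble in water ✓; gives precipitate with silver nitrate ✗; density above water ✓; inert to sodium ✗
None of the listed candidates fits everything.

none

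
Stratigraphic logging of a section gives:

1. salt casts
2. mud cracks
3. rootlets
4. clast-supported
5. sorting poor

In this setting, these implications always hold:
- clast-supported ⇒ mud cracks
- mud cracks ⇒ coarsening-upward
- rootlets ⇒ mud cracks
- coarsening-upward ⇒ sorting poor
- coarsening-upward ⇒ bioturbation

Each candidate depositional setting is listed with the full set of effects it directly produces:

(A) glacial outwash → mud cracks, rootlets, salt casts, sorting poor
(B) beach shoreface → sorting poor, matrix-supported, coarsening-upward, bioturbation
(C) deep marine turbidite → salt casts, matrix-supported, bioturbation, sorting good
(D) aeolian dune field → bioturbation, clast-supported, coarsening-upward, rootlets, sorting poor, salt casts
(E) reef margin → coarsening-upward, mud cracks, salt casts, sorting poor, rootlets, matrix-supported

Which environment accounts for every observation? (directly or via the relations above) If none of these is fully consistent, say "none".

For each candidate, compare predicted effects to what was observed:
(A) glacial outwash — salt casts +; mud cracks +; rootlets +; clast-supported -; sorting poor +
(B) beach shoreface — salt casts -; mud cracks -; rootlets -; clast-supported -; sorting poor +
(C) deep marine turbidite — fails on mud cracks, rootlets, clast-supported, sorting poor (predicts matrix-supported, not clast-supported; predicts sorting good, not sorting poor)
(D) aeolian dune field — accounts for every observation (mud cracks via rootlets → mud cracks)
(E) reef margin — fails on clast-supported (predicts matrix-supported, not clast-supported)
(D) is the only candidate with no mismatches.

D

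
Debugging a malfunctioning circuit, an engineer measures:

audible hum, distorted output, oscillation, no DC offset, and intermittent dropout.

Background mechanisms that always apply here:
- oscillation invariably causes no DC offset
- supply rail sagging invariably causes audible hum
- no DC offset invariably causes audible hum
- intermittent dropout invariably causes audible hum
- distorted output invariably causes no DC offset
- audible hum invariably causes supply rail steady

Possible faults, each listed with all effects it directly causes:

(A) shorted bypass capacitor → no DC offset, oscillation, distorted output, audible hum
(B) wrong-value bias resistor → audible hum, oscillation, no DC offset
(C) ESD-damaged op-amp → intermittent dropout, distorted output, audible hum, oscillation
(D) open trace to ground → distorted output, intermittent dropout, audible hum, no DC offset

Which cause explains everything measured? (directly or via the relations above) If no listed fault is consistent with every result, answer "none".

C

Testing each hypothesis:
(A) shorted bypass capacitor — audible hum +; distorted output +; oscillation +; no DC offset +; intermittent dropout -
(B) wrong-value bias resistor — does not account for distorted output, intermittent dropout
(C) ESD-damaged op-amp — audible hum +; distorted output +; oscillation +; no DC offset + (by oscillation → no DC offset); intermittent dropout +
(D) open trace to ground — does not account for oscillation
Only (C) is consistent with every observation.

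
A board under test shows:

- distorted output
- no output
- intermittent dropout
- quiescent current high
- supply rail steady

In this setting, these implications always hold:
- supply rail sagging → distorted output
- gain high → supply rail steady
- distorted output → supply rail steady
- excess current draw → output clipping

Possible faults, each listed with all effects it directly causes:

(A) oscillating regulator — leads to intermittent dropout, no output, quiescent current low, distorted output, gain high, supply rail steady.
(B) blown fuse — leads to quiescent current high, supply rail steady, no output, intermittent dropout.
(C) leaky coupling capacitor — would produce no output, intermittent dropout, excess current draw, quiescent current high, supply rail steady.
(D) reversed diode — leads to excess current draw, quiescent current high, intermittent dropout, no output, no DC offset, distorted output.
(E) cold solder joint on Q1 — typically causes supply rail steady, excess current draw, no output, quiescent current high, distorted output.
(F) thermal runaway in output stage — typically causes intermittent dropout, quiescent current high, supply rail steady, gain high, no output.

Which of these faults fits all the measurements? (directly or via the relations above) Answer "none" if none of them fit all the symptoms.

D

Checking each candidate against the observations:
(A) oscillating regulator — fails on quiescent current high (predicts quiescent current low, not quiescent current high)
(B) blown fuse — does not account for distorted output
(C) leaky coupling capacitor — distorted output -; no output +; intermittent dropout +; quiescent current high +; supply rail steady +
(D) reversed diode — distorted output +; no output +; intermittent dropout +; quiescent current high +; supply rail steady + (via distorted output → supply rail steady)
(E) cold solder joint on Q1 — does not account for intermittent dropout
(F) thermal runaway in output stage — does not account for distorted output
Only (D) is consistent with every observation.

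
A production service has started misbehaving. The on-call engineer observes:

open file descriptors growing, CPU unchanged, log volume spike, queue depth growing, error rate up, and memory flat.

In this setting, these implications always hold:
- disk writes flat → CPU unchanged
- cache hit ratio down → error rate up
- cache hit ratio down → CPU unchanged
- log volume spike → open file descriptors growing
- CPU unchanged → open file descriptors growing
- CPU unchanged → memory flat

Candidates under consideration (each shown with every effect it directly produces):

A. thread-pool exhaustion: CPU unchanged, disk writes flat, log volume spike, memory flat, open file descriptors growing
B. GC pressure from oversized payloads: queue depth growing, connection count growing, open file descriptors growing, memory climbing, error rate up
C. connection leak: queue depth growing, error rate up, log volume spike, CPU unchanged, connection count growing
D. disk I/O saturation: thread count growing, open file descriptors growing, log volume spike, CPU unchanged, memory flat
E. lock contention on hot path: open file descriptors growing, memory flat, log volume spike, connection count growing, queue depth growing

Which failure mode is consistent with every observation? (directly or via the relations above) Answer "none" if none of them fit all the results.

C

Per-candidate check:
(A) thread-pool exhaustion — open file descriptors growing +; CPU unchanged +; log volume spike +; queue depth growing -; error rate up -; memory flat +
(B) GC pressure from oversized payloads — open file descriptors growing +; CPU unchanged -; log volume spike -; queue depth growing +; error rate up +; memory flat -
(C) connection leak — accounts for every observation (open file descriptors growing through CPU unchanged → open file descriptors growing)
(D) disk I/O saturation — open file descriptors growing +; CPU unchanged +; log volume spike +; queue depth growing -; error rate up -; memory flat +
(E) lock contention on hot path — open file descriptors growing +; CPU unchanged -; log volume spike +; queue depth growing +; error rate up -; memory flat +
(C) alone accounts for all the evidence.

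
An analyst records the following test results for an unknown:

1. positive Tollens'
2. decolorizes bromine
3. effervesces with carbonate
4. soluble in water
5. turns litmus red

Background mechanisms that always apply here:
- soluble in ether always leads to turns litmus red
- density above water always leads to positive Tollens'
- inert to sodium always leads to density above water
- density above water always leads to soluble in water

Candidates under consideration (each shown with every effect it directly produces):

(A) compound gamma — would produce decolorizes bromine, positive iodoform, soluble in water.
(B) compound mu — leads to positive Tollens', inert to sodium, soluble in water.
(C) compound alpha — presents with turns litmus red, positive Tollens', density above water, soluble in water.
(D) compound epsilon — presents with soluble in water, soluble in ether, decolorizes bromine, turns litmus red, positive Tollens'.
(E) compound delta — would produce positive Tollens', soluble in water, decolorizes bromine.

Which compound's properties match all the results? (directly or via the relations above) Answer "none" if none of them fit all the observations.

Checking each candidate against the observations:
(A) compound gamma — does not account for positive Tollens', effervesces with carbonate, turns litmus red
(B) compound mu — does not account for decolorizes bromine, effervesces with carbonate, turns litmus red
(C) compound alpha — positive Tollens' yes; decolorizes bromine NO; effervesces with carbonate NO; soluble in water yes; turns litmus red yes
(D) compound epsilon — positive Tollens' yes; decolorizes bromine yes; effervesces with carbonate NO; soluble in water yes; turns litmus red yes
(E) compound delta — positive Tollens' yes; decolorizes bromine yes; effervesces with carbonate NO; soluble in water yes; turns litmus red NO
None of the listed candidates fits everything.

none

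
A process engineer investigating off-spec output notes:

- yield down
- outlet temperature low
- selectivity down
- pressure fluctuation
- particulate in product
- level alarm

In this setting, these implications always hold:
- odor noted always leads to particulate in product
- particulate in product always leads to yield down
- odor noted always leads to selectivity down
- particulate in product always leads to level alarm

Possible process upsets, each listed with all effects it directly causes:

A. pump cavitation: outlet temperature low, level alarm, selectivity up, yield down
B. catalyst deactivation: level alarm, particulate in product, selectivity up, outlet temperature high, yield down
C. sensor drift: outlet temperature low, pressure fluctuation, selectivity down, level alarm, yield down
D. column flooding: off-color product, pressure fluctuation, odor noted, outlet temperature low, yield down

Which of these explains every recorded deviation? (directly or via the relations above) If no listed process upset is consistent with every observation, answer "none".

Checking each candidate against the observations:
(A) pump cavitation — fails on selectivity down, pressure fluctuation, particulate in product (predicts selectivity up, not selectivity down)
(B) catalyst deactivation — yield down +; outlet temperature low -; selectivity down -; pressure fluctuation -; particulate in product +; level alarm +
(C) sensor drift — yield down +; outlet temperature low +; selectivity down +; pressure fluctuation +; particulate in product -; level alarm +
(D) column flooding — yield down +; outlet temperature low +; selectivity down + (through odor noted → selectivity down); pressure fluctuation +; particulate in product + (through odor noted → particulate in product); level alarm + (through odor noted → particulate in product → level alarm)
(D) alone accounts for all the evidence.

D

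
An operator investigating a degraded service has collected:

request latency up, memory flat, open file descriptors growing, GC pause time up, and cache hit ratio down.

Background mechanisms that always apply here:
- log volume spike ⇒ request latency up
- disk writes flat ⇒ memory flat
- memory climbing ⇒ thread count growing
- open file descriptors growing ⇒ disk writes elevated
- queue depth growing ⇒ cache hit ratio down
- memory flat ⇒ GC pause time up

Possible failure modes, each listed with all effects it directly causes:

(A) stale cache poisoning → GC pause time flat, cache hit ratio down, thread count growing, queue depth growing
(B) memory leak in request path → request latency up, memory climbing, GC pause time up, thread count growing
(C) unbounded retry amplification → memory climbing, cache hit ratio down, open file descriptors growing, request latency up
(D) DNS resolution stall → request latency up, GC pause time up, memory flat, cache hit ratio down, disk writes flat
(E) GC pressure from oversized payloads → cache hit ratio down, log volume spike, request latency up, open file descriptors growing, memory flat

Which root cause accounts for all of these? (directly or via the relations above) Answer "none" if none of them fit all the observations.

For each candidate, compare predicted effects to what was observed:
(A) stale cache poisoning — fails on request latency up, memory flat, open file descriptors growing, GC pause time up (predicts GC pause time flat, not GC pause time up)
(B) memory leak in request path — request latency up match; memory flat miss; open file descriptors growing miss; GC pause time up match; cache hit ratio down miss
(C) unbounded retry amplification — request latency up match; memory flat miss; open file descriptors growing match; GC pause time up miss; cache hit ratio down match
(D) DNS resolution stall — request latency up match; memory flat match; open file descriptors growing miss; GC pause time up match; cache hit ratio down match
(E) GC pressure from oversized payloads — request latency up match; memory flat match; open file descriptors growing match; GC pause time up match (by memory flat → GC pause time up); cache hit ratio down match
(E) alone accounts for all the evidence.

E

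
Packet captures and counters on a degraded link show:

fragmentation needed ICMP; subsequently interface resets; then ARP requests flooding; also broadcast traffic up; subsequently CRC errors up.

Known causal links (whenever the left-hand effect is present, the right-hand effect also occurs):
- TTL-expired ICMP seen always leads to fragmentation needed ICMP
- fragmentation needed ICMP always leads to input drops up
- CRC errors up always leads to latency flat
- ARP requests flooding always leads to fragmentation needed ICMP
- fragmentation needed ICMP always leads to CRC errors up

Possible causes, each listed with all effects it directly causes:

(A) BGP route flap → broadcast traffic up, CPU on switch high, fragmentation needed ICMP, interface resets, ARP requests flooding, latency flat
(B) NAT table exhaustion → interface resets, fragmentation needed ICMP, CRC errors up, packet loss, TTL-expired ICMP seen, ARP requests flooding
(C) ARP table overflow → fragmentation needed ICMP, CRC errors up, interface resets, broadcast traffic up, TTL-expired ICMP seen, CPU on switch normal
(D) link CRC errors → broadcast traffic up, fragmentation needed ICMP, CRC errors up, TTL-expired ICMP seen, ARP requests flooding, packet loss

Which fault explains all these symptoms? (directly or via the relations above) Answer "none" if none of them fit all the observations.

Testing each hypothesis:
(A) BGP route flap — accounts for every observation (CRC errors up through fragmentation needed ICMP → CRC errors up)
(B) NAT table exhaustion — fragmentation needed ICMP match; interface resets match; ARP requests flooding match; broadcast traffic up miss; CRC errors up match
(C) ARP table overflow — does not account for ARP requests flooding
(D) link CRC errors — fragmentation needed ICMP match; interface resets miss; ARP requests flooding match; broadcast traffic up match; CRC errors up match
Only (A) is consistent with every observation.

A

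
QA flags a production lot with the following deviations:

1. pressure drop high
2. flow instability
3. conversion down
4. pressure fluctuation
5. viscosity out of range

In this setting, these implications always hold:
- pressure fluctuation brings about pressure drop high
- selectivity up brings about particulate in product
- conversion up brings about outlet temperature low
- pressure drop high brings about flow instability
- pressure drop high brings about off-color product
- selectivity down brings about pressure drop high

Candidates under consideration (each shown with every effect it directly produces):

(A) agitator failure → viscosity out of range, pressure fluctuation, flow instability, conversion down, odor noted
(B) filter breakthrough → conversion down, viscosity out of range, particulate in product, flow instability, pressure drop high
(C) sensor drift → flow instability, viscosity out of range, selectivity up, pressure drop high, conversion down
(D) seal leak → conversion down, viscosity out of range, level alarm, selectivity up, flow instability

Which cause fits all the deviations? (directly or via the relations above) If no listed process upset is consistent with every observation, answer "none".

Testing each hypothesis:
(A) agitator failure — pressure drop high match (through pressure fluctuation → pressure drop high); flow instability match; conversion down match; pressure fluctuation match; viscosity out of range match
(B) filter breakthrough — pressure drop high match; flow instability match; conversion down match; pressure fluctuation miss; viscosity out of range match
(C) sensor drift — does not account for pressure fluctuation
(D) seal leak — pressure drop high miss; flow instability match; conversion down match; pressure fluctuation miss; viscosity out of range match
(A) alone accounts for all the evidence.

A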